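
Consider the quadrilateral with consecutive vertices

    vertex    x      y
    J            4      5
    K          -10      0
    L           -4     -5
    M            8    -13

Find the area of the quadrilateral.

142

Cross-terms: 50, 50, 92, 92  ⇒  Σ = 284
Area = |Σ|/2 = 142.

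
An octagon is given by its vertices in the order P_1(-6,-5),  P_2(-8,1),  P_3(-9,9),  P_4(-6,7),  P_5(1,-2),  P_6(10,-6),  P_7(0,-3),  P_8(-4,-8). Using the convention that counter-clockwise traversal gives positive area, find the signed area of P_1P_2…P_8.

Apply the shoelace (surveyor's) formula: 2A = Σ (x_i·y_{i+1} − x_{i+1}·y_i), indices taken mod 8.
Σ = (-46) + (-63) + (-9) + (5) + (14) + (-30) + (-12) + (-28) = -169
Signed area = Σ/2 = -84.5 (negative ⇒ clockwise traversal).

-84.5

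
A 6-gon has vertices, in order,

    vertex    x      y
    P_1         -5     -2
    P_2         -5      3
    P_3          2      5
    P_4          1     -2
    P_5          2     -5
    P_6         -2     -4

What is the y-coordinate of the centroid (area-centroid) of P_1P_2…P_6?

Apply the shoelace formula. First the cross-terms c_i = x_i·y_{i+1} − x_{i+1}·y_i:
  -25, -31, -9, -1, -18, -16  ⇒  2A = -100, A = -50.
Then Σ (y_i + y_{i+1})·c_i = -35, so ȳ = -35 / (6·(-50)) = 7/60.

7/60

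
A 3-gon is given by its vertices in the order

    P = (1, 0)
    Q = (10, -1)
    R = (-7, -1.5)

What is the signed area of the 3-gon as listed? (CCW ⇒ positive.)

-10.75

Σ = (-1) + (-22) + (1.5) = -21.5
Signed area = Σ/2 = -10.75 (negative ⇒ clockwise traversal).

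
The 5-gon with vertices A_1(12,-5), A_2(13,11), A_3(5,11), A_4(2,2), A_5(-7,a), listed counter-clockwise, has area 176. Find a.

The doubled signed area Σ (x_i y_{i+1} − x_{i+1} y_i) is linear in a.
With a=0 it equals 322; the coefficient of a is -10 (from the two edges through A_5).
So -10·a + 322 = 2·176 = 352 ⇒ a = -3.

-3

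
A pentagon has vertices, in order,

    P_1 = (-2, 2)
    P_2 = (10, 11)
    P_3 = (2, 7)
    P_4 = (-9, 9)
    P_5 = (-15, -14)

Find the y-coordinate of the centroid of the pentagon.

Apply the shoelace (surveyor's) formula. First the cross-terms c_i = x_i·y_{i+1} − x_{i+1}·y_i:
  -42, 48, 81, 261, -58  ⇒  2A = 290, A = 145.
Then Σ (y_i + y_{i+1})·c_i = 1005, so ȳ = 1005 / (6·145) = 67/58.

67/58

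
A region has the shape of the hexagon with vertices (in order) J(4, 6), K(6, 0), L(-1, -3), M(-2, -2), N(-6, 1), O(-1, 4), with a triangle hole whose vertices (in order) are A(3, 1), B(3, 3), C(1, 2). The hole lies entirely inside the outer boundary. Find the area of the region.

56.5

Outer boundary:
Apply the surveyor's formula: 2A = Σ (x_i·y_{i+1} − x_{i+1}·y_i), indices taken mod 6.
Cross-terms: -36, -18, -4, -14, -23, -22  ⇒  Σ = -117
Area = |Σ|/2 = 58.5.
Hole:
Cross-terms: 6, 3, -5  ⇒  Σ = 4
Area = |Σ|/2 = 2.
Net area = 58.5 − 2 = 56.5.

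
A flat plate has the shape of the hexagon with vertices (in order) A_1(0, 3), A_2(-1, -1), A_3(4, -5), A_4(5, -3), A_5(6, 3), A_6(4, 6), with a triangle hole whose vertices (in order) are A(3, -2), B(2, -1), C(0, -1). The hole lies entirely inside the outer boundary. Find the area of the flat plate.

46

Outer boundary:
Apply the shoelace formula: 2A = Σ (x_i·y_{i+1} − x_{i+1}·y_i), indices taken mod 6.
A_1→A_2: (0)(-1) − (-1)(3) = 3
A_2→A_3: (-1)(-5) − (4)(-1) = 9
A_3→A_4: (4)(-3) − (5)(-5) = 13
A_4→A_5: (5)(3) − (6)(-3) = 33
A_5→A_6: (6)(6) − (4)(3) = 24
A_6→A_1: (4)(3) − (0)(6) = 12
Σ = 94
Area = |Σ|/2 = 47.
Hole:
Apply the shoelace formula: 2A = Σ (x_i·y_{i+1} − x_{i+1}·y_i), indices taken mod 3.
Σ = (1) + (-2) + (3) = 2
Area = |Σ|/2 = 1.
Net area = 47 − 1 = 46.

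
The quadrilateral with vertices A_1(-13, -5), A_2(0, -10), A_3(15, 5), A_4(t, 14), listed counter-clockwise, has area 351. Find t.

-3

Write out the shoelace sum; only the two edges meeting at A_4 involve t:
2·Area = [(15·14 − t·5) + (t·(-5) − (-13)·14)] + 280
       = -10·t + 672 = 702
⇒ t = -3.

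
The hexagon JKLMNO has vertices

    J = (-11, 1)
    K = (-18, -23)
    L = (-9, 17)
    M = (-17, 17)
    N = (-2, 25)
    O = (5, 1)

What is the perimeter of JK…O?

|JK| = √((-7)² + (-24)²) = √625 = 25
|KL| = √((9)² + (40)²) = √1681 = 41
|LM| = √((-8)² + (0)²) = √64 = 8
|MN| = √((15)² + (8)²) = √289 = 17
|NO| = √((7)² + (-24)²) = √625 = 25
|OJ| = √((-16)² + (0)²) = √256 = 16
Perimeter = 25 + 41 + 8 + 17 + 25 + 16 = 132.

132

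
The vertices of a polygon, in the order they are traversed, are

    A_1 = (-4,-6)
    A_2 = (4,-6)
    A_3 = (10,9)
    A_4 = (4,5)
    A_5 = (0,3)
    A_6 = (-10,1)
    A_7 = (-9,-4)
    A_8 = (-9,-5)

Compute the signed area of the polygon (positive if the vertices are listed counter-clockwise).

Apply Gauss's area formula: 2A = Σ (x_i·y_{i+1} − x_{i+1}·y_i), indices taken mod 8.
A_1→A_2: (-4)(-6) − (4)(-6) = 48
A_2→A_3: (4)(9) − (10)(-6) = 96
A_3→A_4: (10)(5) − (4)(9) = 14
A_4→A_5: (4)(3) − (0)(5) = 12
A_5→A_6: (0)(1) − (-10)(3) = 30
A_6→A_7: (-10)(-4) − (-9)(1) = 49
A_7→A_8: (-9)(-5) − (-9)(-4) = 9
A_8→A_1: (-9)(-6) − (-4)(-5) = 34
Σ = 292
Signed area = Σ/2 = 146 (positive ⇒ counter-clockwise traversal).

146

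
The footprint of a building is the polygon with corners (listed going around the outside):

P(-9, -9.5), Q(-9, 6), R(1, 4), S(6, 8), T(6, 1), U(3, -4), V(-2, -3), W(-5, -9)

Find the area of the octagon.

Apply the surveyor's formula: 2A = Σ (x_i·y_{i+1} − x_{i+1}·y_i), indices taken mod 8.
P→Q: (-9)(6) − (-9)(-9.5) = -139.5
Q→R: (-9)(4) − (1)(6) = -42
R→S: (1)(8) − (6)(4) = -16
S→T: (6)(1) − (6)(8) = -42
T→U: (6)(-4) − (3)(1) = -27
U→V: (3)(-3) − (-2)(-4) = -17
V→W: (-2)(-9) − (-5)(-3) = 3
W→P: (-5)(-9.5) − (-9)(-9) = -33.5
Σ = -314
Area = |Σ|/2 = 157.

157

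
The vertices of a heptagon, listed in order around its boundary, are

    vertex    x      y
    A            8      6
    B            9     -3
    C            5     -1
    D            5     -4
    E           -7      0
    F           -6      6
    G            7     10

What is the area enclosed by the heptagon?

148.5

Apply Gauss's area formula: 2A = Σ (x_i·y_{i+1} − x_{i+1}·y_i), indices taken mod 7.
Cross-terms: -78, 6, -15, -28, -42, -102, -38  ⇒  Σ = -297
Area = |Σ|/2 = 148.5.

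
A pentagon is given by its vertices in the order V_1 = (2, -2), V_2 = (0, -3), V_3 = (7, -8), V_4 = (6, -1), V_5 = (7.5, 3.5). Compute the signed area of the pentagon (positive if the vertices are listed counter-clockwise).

Apply Gauss's area formula: 2A = Σ (x_i·y_{i+1} − x_{i+1}·y_i), indices taken mod 5.
V_1→V_2: (2)(-3) − (0)(-2) = -6
V_2→V_3: (0)(-8) − (7)(-3) = 21
V_3→V_4: (7)(-1) − (6)(-8) = 41
V_4→V_5: (6)(3.5) − (7.5)(-1) = 28.5
V_5→V_1: (7.5)(-2) − (2)(3.5) = -22
Σ = 62.5
Signed area = Σ/2 = 31.25 (positive ⇒ counter-clockwise traversal).

31.25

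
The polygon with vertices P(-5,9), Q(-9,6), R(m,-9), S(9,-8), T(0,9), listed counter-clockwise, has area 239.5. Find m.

-10

The doubled signed area Σ (x_i y_{i+1} − x_{i+1} y_i) is linear in m.
With m=0 it equals 339; the coefficient of m is -14 (from the two edges through R).
So -14·m + 339 = 2·239.5 = 479 ⇒ m = -10.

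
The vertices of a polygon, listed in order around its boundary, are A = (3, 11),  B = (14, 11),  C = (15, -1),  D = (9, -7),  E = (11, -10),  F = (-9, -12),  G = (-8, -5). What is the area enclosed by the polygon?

377.5

Apply the shoelace formula: 2A = Σ (x_i·y_{i+1} − x_{i+1}·y_i), indices taken mod 7.
Cross-terms: -121, -179, -96, -13, -222, -51, -73  ⇒  Σ = -755
Area = |Σ|/2 = 377.5.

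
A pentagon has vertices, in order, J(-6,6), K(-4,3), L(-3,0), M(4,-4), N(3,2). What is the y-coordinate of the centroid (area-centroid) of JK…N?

Apply the shoelace formula. First the cross-terms c_i = x_i·y_{i+1} − x_{i+1}·y_i:
  6, 9, 12, 20, 30  ⇒  2A = 77, A = 38.5.
Then Σ (y_i + y_{i+1})·c_i = 233, so ȳ = 233 / (6·38.5) = 233/231.

233/231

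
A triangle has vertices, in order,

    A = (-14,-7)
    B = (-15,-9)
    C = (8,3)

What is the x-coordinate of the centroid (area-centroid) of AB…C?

-7

Apply the shoelace (surveyor's) formula. First the cross-terms c_i = x_i·y_{i+1} − x_{i+1}·y_i:
  21, 27, -14  ⇒  2A = 34, A = 17.
Then Σ (x_i + x_{i+1})·c_i = -714, so x̄ = -714 / (6·17) = -7.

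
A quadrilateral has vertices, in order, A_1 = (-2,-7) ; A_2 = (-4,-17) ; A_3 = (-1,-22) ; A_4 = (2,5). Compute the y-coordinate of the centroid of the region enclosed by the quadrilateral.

-223/21

Apply the shoelace formula. First the cross-terms c_i = x_i·y_{i+1} − x_{i+1}·y_i:
  6, 71, 39, -4  ⇒  2A = 112, A = 56.
Then Σ (y_i + y_{i+1})·c_i = -3568, so ȳ = -3568 / (6·56) = -223/21.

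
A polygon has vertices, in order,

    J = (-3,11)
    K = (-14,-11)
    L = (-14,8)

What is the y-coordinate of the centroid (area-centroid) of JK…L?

Apply the surveyor's formula. First the cross-terms c_i = x_i·y_{i+1} − x_{i+1}·y_i:
  187, -266, -130  ⇒  2A = -209, A = -104.5.
Then Σ (y_i + y_{i+1})·c_i = -1672, so ȳ = -1672 / (6·(-104.5)) = 8/3.

8/3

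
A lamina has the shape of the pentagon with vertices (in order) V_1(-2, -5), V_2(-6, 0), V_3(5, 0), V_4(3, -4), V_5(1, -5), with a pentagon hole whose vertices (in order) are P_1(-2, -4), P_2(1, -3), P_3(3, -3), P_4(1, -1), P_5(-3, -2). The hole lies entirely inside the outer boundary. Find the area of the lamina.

28.5

Outer boundary:
Apply the shoelace (surveyor's) formula: 2A = Σ (x_i·y_{i+1} − x_{i+1}·y_i), indices taken mod 5.
Σ = (-30) + (0) + (-20) + (-11) + (-15) = -76
Area = |Σ|/2 = 38.
Hole:
P_1→P_2: (-2)(-3) − (1)(-4) = 10
P_2→P_3: (1)(-3) − (3)(-3) = 6
P_3→P_4: (3)(-1) − (1)(-3) = 0
P_4→P_5: (1)(-2) − (-3)(-1) = -5
P_5→P_1: (-3)(-4) − (-2)(-2) = 8
Σ = 19
Area = |Σ|/2 = 9.5.
Net area = 38 − 9.5 = 28.5.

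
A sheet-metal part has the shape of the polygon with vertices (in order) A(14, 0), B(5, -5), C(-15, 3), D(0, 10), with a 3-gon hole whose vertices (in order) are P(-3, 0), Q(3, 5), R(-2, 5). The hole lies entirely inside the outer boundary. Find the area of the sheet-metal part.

197.5

Outer boundary:
Σ = (-70) + (-60) + (-150) + (-140) = -420
Area = |Σ|/2 = 210.
Hole:
P→Q: (-3)(5) − (3)(0) = -15
Q→R: (3)(5) − (-2)(5) = 25
R→P: (-2)(0) − (-3)(5) = 15
Σ = 25
Area = |Σ|/2 = 12.5.
Net area = 210 − 12.5 = 197.5.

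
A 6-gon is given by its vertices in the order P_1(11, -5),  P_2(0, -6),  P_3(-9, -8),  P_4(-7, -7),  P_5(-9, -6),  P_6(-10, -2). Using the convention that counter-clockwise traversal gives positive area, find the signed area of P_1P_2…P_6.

-52

Σ = (-66) + (-54) + (7) + (-21) + (-42) + (72) = -104
Signed area = Σ/2 = -52 (negative ⇒ clockwise traversal).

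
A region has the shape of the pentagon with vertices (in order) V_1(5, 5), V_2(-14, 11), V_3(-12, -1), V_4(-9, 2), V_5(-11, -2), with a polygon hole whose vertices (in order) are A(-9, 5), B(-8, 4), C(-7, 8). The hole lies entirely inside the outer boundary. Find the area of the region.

Outer boundary:
Σ = (125) + (146) + (-33) + (40) + (-45) = 233
Area = |Σ|/2 = 116.5.
Hole:
Cross-terms: 4, -36, 37  ⇒  Σ = 5
Area = |Σ|/2 = 2.5.
Net area = 116.5 − 2.5 = 114.

114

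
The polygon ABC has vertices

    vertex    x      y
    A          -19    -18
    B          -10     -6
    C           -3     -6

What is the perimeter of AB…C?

42

|AB| = √((9)² + (12)²) = √225 = 15
|BC| = √((7)² + (0)²) = √49 = 7
|CA| = √((-16)² + (-12)²) = √400 = 20
Perimeter = 15 + 7 + 20 = 42.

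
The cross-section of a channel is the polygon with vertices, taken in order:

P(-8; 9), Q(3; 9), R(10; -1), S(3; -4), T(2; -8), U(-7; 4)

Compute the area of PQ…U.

Σ = (-99) + (-93) + (-37) + (-16) + (-48) + (-31) = -324
Area = |Σ|/2 = 162.

162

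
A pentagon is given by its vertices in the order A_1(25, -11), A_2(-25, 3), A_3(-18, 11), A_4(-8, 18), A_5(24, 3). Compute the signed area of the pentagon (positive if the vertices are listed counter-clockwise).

Apply the shoelace (surveyor's) formula: 2A = Σ (x_i·y_{i+1} − x_{i+1}·y_i), indices taken mod 5.
Σ = (-200) + (-221) + (-236) + (-456) + (-339) = -1452
Signed area = Σ/2 = -726 (negative ⇒ clockwise traversal).

-726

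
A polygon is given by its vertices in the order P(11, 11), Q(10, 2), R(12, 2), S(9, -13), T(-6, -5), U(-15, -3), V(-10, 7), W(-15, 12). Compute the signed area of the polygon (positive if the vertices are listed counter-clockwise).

Apply the shoelace (surveyor's) formula: 2A = Σ (x_i·y_{i+1} − x_{i+1}·y_i), indices taken mod 8.
Cross-terms: -88, -4, -174, -123, -57, -135, -15, -297  ⇒  Σ = -893
Signed area = Σ/2 = -446.5 (negative ⇒ clockwise traversal).

-446.5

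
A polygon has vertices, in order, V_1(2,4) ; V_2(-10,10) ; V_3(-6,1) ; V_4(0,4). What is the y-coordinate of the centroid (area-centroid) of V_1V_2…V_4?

Apply the shoelace (surveyor's) formula. First the cross-terms c_i = x_i·y_{i+1} − x_{i+1}·y_i:
  60, 50, -24, -8  ⇒  2A = 78, A = 39.
Then Σ (y_i + y_{i+1})·c_i = 1206, so ȳ = 1206 / (6·39) = 67/13.

67/13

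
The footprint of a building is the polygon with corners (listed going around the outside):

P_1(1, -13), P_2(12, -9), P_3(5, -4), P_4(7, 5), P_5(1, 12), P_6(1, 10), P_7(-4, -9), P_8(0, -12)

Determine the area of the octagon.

182.5

Σ = (147) + (-3) + (53) + (79) + (-2) + (31) + (48) + (12) = 365
Area = |Σ|/2 = 182.5.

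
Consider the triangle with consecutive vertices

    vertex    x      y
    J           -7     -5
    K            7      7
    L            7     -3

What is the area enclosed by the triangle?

70

J→K: (-7)(7) − (7)(-5) = -14
K→L: (7)(-3) − (7)(7) = -70
L→J: (7)(-5) − (-7)(-3) = -56
Σ = -140
Area = |Σ|/2 = 70.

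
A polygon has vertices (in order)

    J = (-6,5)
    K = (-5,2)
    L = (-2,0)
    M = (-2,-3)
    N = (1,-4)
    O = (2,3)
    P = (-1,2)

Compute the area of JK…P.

29.5

Apply Gauss's area formula: 2A = Σ (x_i·y_{i+1} − x_{i+1}·y_i), indices taken mod 7.
Cross-terms: 13, 4, 6, 11, 11, 7, 7  ⇒  Σ = 59
Area = |Σ|/2 = 29.5.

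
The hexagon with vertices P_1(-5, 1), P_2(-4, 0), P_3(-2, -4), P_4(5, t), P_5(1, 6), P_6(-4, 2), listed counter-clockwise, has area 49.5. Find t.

1

Write out the shoelace sum; only the two edges meeting at P_4 involve t:
2·Area = [((-2)·t − 5·(-4)) + (5·6 − 1·t)] + 52
       = -3·t + 102 = 99
⇒ t = 1.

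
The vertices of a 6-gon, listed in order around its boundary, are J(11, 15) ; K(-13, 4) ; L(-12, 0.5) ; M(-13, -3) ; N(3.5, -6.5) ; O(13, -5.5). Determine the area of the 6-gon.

Apply the shoelace formula: 2A = Σ (x_i·y_{i+1} − x_{i+1}·y_i), indices taken mod 6.
Σ = (239) + (41.5) + (42.5) + (95) + (65.25) + (255.5) = 738.75
Area = |Σ|/2 = 369.375.

369.375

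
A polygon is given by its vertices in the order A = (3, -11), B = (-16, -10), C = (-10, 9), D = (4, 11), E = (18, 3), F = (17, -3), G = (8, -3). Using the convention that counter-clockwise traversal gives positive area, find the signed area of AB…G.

-496.5

Cross-terms: -206, -244, -146, -186, -105, -27, -79  ⇒  Σ = -993
Signed area = Σ/2 = -496.5 (negative ⇒ clockwise traversal).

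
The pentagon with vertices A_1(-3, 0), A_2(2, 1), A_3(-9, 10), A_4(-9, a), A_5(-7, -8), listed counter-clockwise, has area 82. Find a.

0

Write out the shoelace sum; only the two edges meeting at A_4 involve a:
2·Area = [((-9)·a − (-9)·10) + ((-9)·(-8) − (-7)·a)] + 2
       = -2·a + 164 = 164
⇒ a = 0.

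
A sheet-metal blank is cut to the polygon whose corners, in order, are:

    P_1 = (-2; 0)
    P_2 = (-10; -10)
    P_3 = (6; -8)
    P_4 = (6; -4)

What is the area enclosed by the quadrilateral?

Apply Gauss's area formula: 2A = Σ (x_i·y_{i+1} − x_{i+1}·y_i), indices taken mod 4.
Cross-terms: 20, 140, 24, -8  ⇒  Σ = 176
Area = |Σ|/2 = 88.

88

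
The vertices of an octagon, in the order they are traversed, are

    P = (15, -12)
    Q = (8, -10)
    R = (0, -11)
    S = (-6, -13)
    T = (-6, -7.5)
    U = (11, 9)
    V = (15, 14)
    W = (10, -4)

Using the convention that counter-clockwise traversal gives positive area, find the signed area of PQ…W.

-226.75

P→Q: (15)(-10) − (8)(-12) = -54
Q→R: (8)(-11) − (0)(-10) = -88
R→S: (0)(-13) − (-6)(-11) = -66
S→T: (-6)(-7.5) − (-6)(-13) = -33
T→U: (-6)(9) − (11)(-7.5) = 28.5
U→V: (11)(14) − (15)(9) = 19
V→W: (15)(-4) − (10)(14) = -200
W→P: (10)(-12) − (15)(-4) = -60
Σ = -453.5
Signed area = Σ/2 = -226.75 (negative ⇒ clockwise traversal).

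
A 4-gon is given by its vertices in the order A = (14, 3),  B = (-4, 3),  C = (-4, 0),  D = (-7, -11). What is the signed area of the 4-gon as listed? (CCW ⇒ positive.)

121.5

Cross-terms: 54, 12, 44, 133  ⇒  Σ = 243
Signed area = Σ/2 = 121.5 (positive ⇒ counter-clockwise traversal).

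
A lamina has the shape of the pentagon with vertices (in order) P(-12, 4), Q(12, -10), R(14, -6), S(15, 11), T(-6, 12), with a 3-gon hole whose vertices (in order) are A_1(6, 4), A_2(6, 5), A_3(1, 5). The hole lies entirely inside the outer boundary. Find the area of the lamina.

Outer boundary:
Apply the shoelace (surveyor's) formula: 2A = Σ (x_i·y_{i+1} − x_{i+1}·y_i), indices taken mod 5.
P→Q: (-12)(-10) − (12)(4) = 72
Q→R: (12)(-6) − (14)(-10) = 68
R→S: (14)(11) − (15)(-6) = 244
S→T: (15)(12) − (-6)(11) = 246
T→P: (-6)(4) − (-12)(12) = 120
Σ = 750
Area = |Σ|/2 = 375.
Hole:
Apply the shoelace (surveyor's) formula: 2A = Σ (x_i·y_{i+1} − x_{i+1}·y_i), indices taken mod 3.
Cross-terms: 6, 25, -26  ⇒  Σ = 5
Area = |Σ|/2 = 2.5.
Net area = 375 − 2.5 = 372.5.

372.5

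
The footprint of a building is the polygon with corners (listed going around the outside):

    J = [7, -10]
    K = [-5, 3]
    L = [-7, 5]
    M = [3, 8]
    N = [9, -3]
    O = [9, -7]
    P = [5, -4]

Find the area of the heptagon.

122

Cross-terms: -29, -4, -71, -81, -36, -1, -22  ⇒  Σ = -244
Area = |Σ|/2 = 122.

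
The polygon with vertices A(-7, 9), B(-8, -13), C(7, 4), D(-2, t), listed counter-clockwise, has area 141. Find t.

5

The doubled signed area Σ (x_i y_{i+1} − x_{i+1} y_i) is linear in t.
With t=0 it equals 212; the coefficient of t is 14 (from the two edges through D).
So 14·t + 212 = 2·141 = 282 ⇒ t = 5.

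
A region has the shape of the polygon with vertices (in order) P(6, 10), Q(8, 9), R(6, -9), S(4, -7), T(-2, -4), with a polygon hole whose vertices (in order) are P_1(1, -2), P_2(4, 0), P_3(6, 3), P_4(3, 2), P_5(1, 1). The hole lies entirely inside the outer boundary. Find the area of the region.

Outer boundary:
P→Q: (6)(9) − (8)(10) = -26
Q→R: (8)(-9) − (6)(9) = -126
R→S: (6)(-7) − (4)(-9) = -6
S→T: (4)(-4) − (-2)(-7) = -30
T→P: (-2)(10) − (6)(-4) = 4
Σ = -184
Area = |Σ|/2 = 92.
Hole:
Σ = (8) + (12) + (3) + (1) + (-3) = 21
Area = |Σ|/2 = 10.5.
Net area = 92 − 10.5 = 81.5.

81.5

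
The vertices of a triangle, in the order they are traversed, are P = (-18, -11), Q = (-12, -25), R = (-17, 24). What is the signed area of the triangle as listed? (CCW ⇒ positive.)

Σ = (318) + (-713) + (619) = 224
Signed area = Σ/2 = 112 (positive ⇒ counter-clockwise traversal).

112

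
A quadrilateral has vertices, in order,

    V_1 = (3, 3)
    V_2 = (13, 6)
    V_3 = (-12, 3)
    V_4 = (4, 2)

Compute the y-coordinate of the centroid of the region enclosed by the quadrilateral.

11/3

Apply the shoelace (surveyor's) formula. First the cross-terms c_i = x_i·y_{i+1} − x_{i+1}·y_i:
  -21, 111, -36, 6  ⇒  2A = 60, A = 30.
Then Σ (y_i + y_{i+1})·c_i = 660, so ȳ = 660 / (6·30) = 11/3.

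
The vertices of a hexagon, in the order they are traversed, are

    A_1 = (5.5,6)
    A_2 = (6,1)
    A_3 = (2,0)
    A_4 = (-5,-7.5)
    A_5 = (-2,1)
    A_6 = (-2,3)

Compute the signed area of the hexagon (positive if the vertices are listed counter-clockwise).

-50

Apply the shoelace (surveyor's) formula: 2A = Σ (x_i·y_{i+1} − x_{i+1}·y_i), indices taken mod 6.
Cross-terms: -30.5, -2, -15, -20, -4, -28.5  ⇒  Σ = -100
Signed area = Σ/2 = -50 (negative ⇒ clockwise traversal).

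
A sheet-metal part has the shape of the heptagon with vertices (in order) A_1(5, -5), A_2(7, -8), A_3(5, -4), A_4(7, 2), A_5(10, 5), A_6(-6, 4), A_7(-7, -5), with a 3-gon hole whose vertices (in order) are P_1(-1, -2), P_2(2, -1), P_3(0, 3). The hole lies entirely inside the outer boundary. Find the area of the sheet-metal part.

117

Outer boundary:
Apply the surveyor's formula: 2A = Σ (x_i·y_{i+1} − x_{i+1}·y_i), indices taken mod 7.
Σ = (-5) + (12) + (38) + (15) + (70) + (58) + (60) = 248
Area = |Σ|/2 = 124.
Hole:
Apply the surveyor's formula: 2A = Σ (x_i·y_{i+1} − x_{i+1}·y_i), indices taken mod 3.
Cross-terms: 5, 6, 3  ⇒  Σ = 14
Area = |Σ|/2 = 7.
Net area = 124 − 7 = 117.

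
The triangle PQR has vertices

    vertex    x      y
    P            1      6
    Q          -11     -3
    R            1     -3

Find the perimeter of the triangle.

|PQ| = √((-12)² + (-9)²) = √225 = 15
|QR| = √((12)² + (0)²) = √144 = 12
|RP| = √((0)² + (9)²) = √81 = 9
Perimeter = 15 + 12 + 9 = 36.

36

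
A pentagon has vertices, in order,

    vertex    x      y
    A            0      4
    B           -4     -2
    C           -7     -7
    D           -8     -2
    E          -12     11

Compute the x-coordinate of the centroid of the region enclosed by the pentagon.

Apply Gauss's area formula. First the cross-terms c_i = x_i·y_{i+1} − x_{i+1}·y_i:
  16, 14, -42, -112, -48  ⇒  2A = -172, A = -86.
Then Σ (x_i + x_{i+1})·c_i = 3228, so x̄ = 3228 / (6·(-86)) = -269/43.

-269/43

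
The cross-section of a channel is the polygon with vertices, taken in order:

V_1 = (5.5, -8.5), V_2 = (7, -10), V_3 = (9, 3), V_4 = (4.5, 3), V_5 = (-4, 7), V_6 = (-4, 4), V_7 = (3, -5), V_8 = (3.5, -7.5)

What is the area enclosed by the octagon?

Apply the surveyor's formula: 2A = Σ (x_i·y_{i+1} − x_{i+1}·y_i), indices taken mod 8.
V_1→V_2: (5.5)(-10) − (7)(-8.5) = 4.5
V_2→V_3: (7)(3) − (9)(-10) = 111
V_3→V_4: (9)(3) − (4.5)(3) = 13.5
V_4→V_5: (4.5)(7) − (-4)(3) = 43.5
V_5→V_6: (-4)(4) − (-4)(7) = 12
V_6→V_7: (-4)(-5) − (3)(4) = 8
V_7→V_8: (3)(-7.5) − (3.5)(-5) = -5
V_8→V_1: (3.5)(-8.5) − (5.5)(-7.5) = 11.5
Σ = 199
Area = |Σ|/2 = 99.5.

99.5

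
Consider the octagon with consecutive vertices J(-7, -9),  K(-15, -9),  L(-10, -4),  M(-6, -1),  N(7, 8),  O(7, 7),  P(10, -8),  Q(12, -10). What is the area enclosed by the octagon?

236

Apply Gauss's area formula: 2A = Σ (x_i·y_{i+1} − x_{i+1}·y_i), indices taken mod 8.
Σ = (-72) + (-30) + (-14) + (-41) + (-7) + (-126) + (-4) + (-178) = -472
Area = |Σ|/2 = 236.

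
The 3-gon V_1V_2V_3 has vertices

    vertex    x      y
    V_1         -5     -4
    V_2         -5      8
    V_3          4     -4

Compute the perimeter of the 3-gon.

|V_1V_2| = √((0)² + (12)²) = √144 = 12
|V_2V_3| = √((9)² + (-12)²) = √225 = 15
|V_3V_1| = √((-9)² + (0)²) = √81 = 9
Perimeter = 12 + 15 + 9 = 36.

36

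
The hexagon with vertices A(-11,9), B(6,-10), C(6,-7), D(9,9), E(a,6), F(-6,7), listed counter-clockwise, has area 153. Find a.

The doubled signed area Σ (x_i y_{i+1} − x_{i+1} y_i) is linear in a.
With a=0 it equals 304; the coefficient of a is -2 (from the two edges through E).
So -2·a + 304 = 2·153 = 306 ⇒ a = -1.

-1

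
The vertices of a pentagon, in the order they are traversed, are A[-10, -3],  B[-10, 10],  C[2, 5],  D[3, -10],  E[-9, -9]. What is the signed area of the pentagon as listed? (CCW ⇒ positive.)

Σ = (-130) + (-70) + (-35) + (-117) + (-63) = -415
Signed area = Σ/2 = -207.5 (negative ⇒ clockwise traversal).

-207.5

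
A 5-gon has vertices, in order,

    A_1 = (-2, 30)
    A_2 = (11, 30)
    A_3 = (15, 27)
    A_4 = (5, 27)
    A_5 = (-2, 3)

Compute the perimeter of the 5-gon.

80

|A_1A_2| = √((13)² + (0)²) = √169 = 13
|A_2A_3| = √((4)² + (-3)²) = √25 = 5
|A_3A_4| = √((-10)² + (0)²) = √100 = 10
|A_4A_5| = √((-7)² + (-24)²) = √625 = 25
|A_5A_1| = √((0)² + (27)²) = √729 = 27
Perimeter = 13 + 5 + 10 + 25 + 27 = 80.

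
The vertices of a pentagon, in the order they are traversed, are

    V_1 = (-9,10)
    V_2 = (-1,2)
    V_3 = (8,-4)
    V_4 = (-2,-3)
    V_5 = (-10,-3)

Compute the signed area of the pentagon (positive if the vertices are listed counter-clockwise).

Apply the shoelace formula: 2A = Σ (x_i·y_{i+1} − x_{i+1}·y_i), indices taken mod 5.
Σ = (-8) + (-12) + (-32) + (-24) + (-127) = -203
Signed area = Σ/2 = -101.5 (negative ⇒ clockwise traversal).

-101.5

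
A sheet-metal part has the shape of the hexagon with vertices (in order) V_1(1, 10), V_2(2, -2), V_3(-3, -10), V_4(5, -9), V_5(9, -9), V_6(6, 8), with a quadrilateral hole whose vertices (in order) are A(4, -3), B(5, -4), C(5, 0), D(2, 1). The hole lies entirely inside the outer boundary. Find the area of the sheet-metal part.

Outer boundary:
Apply the shoelace formula: 2A = Σ (x_i·y_{i+1} − x_{i+1}·y_i), indices taken mod 6.
Σ = (-22) + (-26) + (77) + (36) + (126) + (52) = 243
Area = |Σ|/2 = 121.5.
Hole:
Σ = (-1) + (20) + (5) + (-10) = 14
Area = |Σ|/2 = 7.
Net area = 121.5 − 7 = 114.5.

114.5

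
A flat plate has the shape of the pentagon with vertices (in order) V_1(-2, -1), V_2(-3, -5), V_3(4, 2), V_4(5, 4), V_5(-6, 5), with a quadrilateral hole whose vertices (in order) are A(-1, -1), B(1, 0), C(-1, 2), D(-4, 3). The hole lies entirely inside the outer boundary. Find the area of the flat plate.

Outer boundary:
Σ = (7) + (14) + (6) + (49) + (16) = 92
Area = |Σ|/2 = 46.
Hole:
Apply the surveyor's formula: 2A = Σ (x_i·y_{i+1} − x_{i+1}·y_i), indices taken mod 4.
Σ = (1) + (2) + (5) + (7) = 15
Area = |Σ|/2 = 7.5.
Net area = 46 − 7.5 = 38.5.

38.5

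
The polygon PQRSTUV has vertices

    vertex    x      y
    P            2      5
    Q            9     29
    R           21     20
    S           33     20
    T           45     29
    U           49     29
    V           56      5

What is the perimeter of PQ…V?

|PQ| = √((7)² + (24)²) = √625 = 25
|QR| = √((12)² + (-9)²) = √225 = 15
|RS| = √((12)² + (0)²) = √144 = 12
|ST| = √((12)² + (9)²) = √225 = 15
|TU| = √((4)² + (0)²) = √16 = 4
|UV| = √((7)² + (-24)²) = √625 = 25
|VP| = √((-54)² + (0)²) = √2916 = 54
Perimeter = 25 + 15 + 12 + 15 + 4 + 25 + 54 = 150.

150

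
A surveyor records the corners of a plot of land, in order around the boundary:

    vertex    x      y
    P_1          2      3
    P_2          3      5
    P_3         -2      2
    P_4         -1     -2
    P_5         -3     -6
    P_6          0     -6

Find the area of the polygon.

Cross-terms: 1, 16, 6, 0, 18, 12  ⇒  Σ = 53
Area = |Σ|/2 = 26.5.

26.5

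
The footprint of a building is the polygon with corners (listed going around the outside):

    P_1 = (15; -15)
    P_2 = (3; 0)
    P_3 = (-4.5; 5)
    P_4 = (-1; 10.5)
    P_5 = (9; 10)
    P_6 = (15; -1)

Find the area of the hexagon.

Cross-terms: 45, 15, -42.25, -104.5, -159, -210  ⇒  Σ = -455.75
Area = |Σ|/2 = 227.875.

227.875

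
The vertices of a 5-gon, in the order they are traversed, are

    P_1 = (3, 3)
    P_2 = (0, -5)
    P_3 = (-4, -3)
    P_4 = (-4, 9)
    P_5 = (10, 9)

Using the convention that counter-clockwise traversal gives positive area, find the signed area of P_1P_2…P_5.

Apply the shoelace (surveyor's) formula: 2A = Σ (x_i·y_{i+1} − x_{i+1}·y_i), indices taken mod 5.
Cross-terms: -15, -20, -48, -126, 3  ⇒  Σ = -206
Signed area = Σ/2 = -103 (negative ⇒ clockwise traversal).

-103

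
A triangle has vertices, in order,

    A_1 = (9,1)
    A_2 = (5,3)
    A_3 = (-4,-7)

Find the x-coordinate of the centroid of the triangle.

10/3

Apply the surveyor's formula. First the cross-terms c_i = x_i·y_{i+1} − x_{i+1}·y_i:
  22, -23, 59  ⇒  2A = 58, A = 29.
Then Σ (x_i + x_{i+1})·c_i = 580, so x̄ = 580 / (6·29) = 10/3.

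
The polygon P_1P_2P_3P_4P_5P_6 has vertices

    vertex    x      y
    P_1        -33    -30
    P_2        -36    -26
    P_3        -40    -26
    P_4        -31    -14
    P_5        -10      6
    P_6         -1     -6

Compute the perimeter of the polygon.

108

|P_1P_2| = √((-3)² + (4)²) = √25 = 5
|P_2P_3| = √((-4)² + (0)²) = √16 = 4
|P_3P_4| = √((9)² + (12)²) = √225 = 15
|P_4P_5| = √((21)² + (20)²) = √841 = 29
|P_5P_6| = √((9)² + (-12)²) = √225 = 15
|P_6P_1| = √((-32)² + (-24)²) = √1600 = 40
Perimeter = 5 + 4 + 15 + 29 + 15 + 40 = 108.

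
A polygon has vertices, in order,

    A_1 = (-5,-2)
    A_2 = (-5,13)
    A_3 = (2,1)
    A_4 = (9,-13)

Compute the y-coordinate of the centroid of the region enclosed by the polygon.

Apply Gauss's area formula. First the cross-terms c_i = x_i·y_{i+1} − x_{i+1}·y_i:
  -75, -31, -35, -83  ⇒  2A = -224, A = -112.
Then Σ (y_i + y_{i+1})·c_i = 406, so ȳ = 406 / (6·(-112)) = -29/48.

-29/48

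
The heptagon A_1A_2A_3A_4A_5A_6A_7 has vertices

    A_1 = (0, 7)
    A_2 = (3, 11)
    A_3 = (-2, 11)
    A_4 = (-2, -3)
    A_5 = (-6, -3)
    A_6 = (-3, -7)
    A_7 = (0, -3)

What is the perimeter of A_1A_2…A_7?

48

|A_1A_2| = √((3)² + (4)²) = √25 = 5
|A_2A_3| = √((-5)² + (0)²) = √25 = 5
|A_3A_4| = √((0)² + (-14)²) = √196 = 14
|A_4A_5| = √((-4)² + (0)²) = √16 = 4
|A_5A_6| = √((3)² + (-4)²) = √25 = 5
|A_6A_7| = √((3)² + (4)²) = √25 = 5
|A_7A_1| = √((0)² + (10)²) = √100 = 10
Perimeter = 5 + 5 + 14 + 4 + 5 + 5 + 10 = 48.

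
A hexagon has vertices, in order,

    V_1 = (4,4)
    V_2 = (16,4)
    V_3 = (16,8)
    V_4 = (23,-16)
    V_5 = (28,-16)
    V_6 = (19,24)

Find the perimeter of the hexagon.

|V_1V_2| = √((12)² + (0)²) = √144 = 12
|V_2V_3| = √((0)² + (4)²) = √16 = 4
|V_3V_4| = √((7)² + (-24)²) = √625 = 25
|V_4V_5| = √((5)² + (0)²) = √25 = 5
|V_5V_6| = √((-9)² + (40)²) = √1681 = 41
|V_6V_1| = √((-15)² + (-20)²) = √625 = 25
Perimeter = 12 + 4 + 25 + 5 + 41 + 25 = 112.

112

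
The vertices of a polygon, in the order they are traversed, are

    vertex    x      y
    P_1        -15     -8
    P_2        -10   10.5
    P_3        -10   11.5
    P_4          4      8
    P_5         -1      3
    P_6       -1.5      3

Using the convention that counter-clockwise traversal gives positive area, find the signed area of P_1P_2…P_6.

Apply Gauss's area formula: 2A = Σ (x_i·y_{i+1} − x_{i+1}·y_i), indices taken mod 6.
Cross-terms: -237.5, -10, -126, 20, 1.5, 57  ⇒  Σ = -295
Signed area = Σ/2 = -147.5 (negative ⇒ clockwise traversal).

-147.5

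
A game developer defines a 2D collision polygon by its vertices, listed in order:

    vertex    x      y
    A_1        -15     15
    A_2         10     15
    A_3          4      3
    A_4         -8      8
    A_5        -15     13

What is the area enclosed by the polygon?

Apply the shoelace (surveyor's) formula: 2A = Σ (x_i·y_{i+1} − x_{i+1}·y_i), indices taken mod 5.
Σ = (-375) + (-30) + (56) + (16) + (-30) = -363
Area = |Σ|/2 = 181.5.

181.5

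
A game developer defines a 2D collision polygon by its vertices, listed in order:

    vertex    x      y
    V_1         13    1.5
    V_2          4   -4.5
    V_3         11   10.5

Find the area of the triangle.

Σ = (-64.5) + (91.5) + (-120) = -93
Area = |Σ|/2 = 46.5.

46.5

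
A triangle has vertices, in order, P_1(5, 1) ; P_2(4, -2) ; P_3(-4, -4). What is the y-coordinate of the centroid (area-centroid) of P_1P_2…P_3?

Apply the surveyor's formula. First the cross-terms c_i = x_i·y_{i+1} − x_{i+1}·y_i:
  -14, -24, 16  ⇒  2A = -22, A = -11.
Then Σ (y_i + y_{i+1})·c_i = 110, so ȳ = 110 / (6·(-11)) = -5/3.

-5/3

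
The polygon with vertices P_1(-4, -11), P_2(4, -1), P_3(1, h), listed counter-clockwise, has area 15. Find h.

The doubled signed area Σ (x_i y_{i+1} − x_{i+1} y_i) is linear in h.
With h=0 it equals 38; the coefficient of h is 8 (from the two edges through P_3).
So 8·h + 38 = 2·15 = 30 ⇒ h = -1.

-1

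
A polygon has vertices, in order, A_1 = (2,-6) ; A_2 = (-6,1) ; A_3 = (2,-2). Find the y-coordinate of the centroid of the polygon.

-7/3

Apply the shoelace (surveyor's) formula. First the cross-terms c_i = x_i·y_{i+1} − x_{i+1}·y_i:
  -34, 10, -8  ⇒  2A = -32, A = -16.
Then Σ (y_i + y_{i+1})·c_i = 224, so ȳ = 224 / (6·(-16)) = -7/3.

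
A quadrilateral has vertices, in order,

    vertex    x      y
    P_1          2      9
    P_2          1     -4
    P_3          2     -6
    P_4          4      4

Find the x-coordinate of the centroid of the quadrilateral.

7/3

Apply Gauss's area formula. First the cross-terms c_i = x_i·y_{i+1} − x_{i+1}·y_i:
  -17, 2, 32, 28  ⇒  2A = 45, A = 22.5.
Then Σ (x_i + x_{i+1})·c_i = 315, so x̄ = 315 / (6·22.5) = 7/3.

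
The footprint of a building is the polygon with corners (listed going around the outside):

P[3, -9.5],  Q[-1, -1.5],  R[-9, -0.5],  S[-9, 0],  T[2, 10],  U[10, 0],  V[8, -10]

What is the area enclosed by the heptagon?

183.75

Apply the shoelace formula: 2A = Σ (x_i·y_{i+1} − x_{i+1}·y_i), indices taken mod 7.
Cross-terms: -14, -13, -4.5, -90, -100, -100, -46  ⇒  Σ = -367.5
Area = |Σ|/2 = 183.75.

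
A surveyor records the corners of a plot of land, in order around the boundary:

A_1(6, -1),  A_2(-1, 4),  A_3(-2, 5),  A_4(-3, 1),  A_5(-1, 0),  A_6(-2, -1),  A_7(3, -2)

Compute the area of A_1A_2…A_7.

28.5

Σ = (23) + (3) + (13) + (1) + (1) + (7) + (9) = 57
Area = |Σ|/2 = 28.5.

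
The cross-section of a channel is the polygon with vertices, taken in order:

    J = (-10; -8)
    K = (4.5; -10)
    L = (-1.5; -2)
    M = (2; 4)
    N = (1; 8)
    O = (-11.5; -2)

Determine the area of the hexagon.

142

Σ = (136) + (-24) + (-2) + (12) + (90) + (72) = 284
Area = |Σ|/2 = 142.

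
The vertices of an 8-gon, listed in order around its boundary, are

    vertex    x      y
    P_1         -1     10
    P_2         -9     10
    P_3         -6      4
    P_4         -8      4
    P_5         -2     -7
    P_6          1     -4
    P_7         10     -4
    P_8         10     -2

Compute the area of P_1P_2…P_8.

172.5

Cross-terms: 80, 24, 8, 64, 15, 36, 20, 98  ⇒  Σ = 345
Area = |Σ|/2 = 172.5.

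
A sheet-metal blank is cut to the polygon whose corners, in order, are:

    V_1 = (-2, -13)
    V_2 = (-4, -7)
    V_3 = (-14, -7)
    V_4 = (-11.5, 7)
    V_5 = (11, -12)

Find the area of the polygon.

196.25

V_1→V_2: (-2)(-7) − (-4)(-13) = -38
V_2→V_3: (-4)(-7) − (-14)(-7) = -70
V_3→V_4: (-14)(7) − (-11.5)(-7) = -178.5
V_4→V_5: (-11.5)(-12) − (11)(7) = 61
V_5→V_1: (11)(-13) − (-2)(-12) = -167
Σ = -392.5
Area = |Σ|/2 = 196.25.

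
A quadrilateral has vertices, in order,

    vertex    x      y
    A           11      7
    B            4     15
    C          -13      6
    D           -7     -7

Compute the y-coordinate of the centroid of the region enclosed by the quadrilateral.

Apply the shoelace (surveyor's) formula. First the cross-terms c_i = x_i·y_{i+1} − x_{i+1}·y_i:
  137, 219, 133, 28  ⇒  2A = 517, A = 258.5.
Then Σ (y_i + y_{i+1})·c_i = 7480, so ȳ = 7480 / (6·258.5) = 680/141.

680/141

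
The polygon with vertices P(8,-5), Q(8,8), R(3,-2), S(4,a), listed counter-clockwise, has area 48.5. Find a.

-9

The doubled signed area Σ (x_i y_{i+1} − x_{i+1} y_i) is linear in a.
With a=0 it equals 52; the coefficient of a is -5 (from the two edges through S).
So -5·a + 52 = 2·48.5 = 97 ⇒ a = -9.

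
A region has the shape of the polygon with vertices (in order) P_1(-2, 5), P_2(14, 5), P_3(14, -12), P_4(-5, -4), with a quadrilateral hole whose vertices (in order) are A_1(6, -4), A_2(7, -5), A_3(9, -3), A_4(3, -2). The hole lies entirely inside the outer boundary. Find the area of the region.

Outer boundary:
P_1→P_2: (-2)(5) − (14)(5) = -80
P_2→P_3: (14)(-12) − (14)(5) = -238
P_3→P_4: (14)(-4) − (-5)(-12) = -116
P_4→P_1: (-5)(5) − (-2)(-4) = -33
Σ = -467
Area = |Σ|/2 = 233.5.
Hole:
Apply Gauss's area formula: 2A = Σ (x_i·y_{i+1} − x_{i+1}·y_i), indices taken mod 4.
Σ = (-2) + (24) + (-9) + (0) = 13
Area = |Σ|/2 = 6.5.
Net area = 233.5 − 6.5 = 227.

227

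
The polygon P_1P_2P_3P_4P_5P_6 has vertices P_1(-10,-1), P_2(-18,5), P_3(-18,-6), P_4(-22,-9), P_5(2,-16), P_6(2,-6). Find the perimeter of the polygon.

74

|P_1P_2| = √((-8)² + (6)²) = √100 = 10
|P_2P_3| = √((0)² + (-11)²) = √121 = 11
|P_3P_4| = √((-4)² + (-3)²) = √25 = 5
|P_4P_5| = √((24)² + (-7)²) = √625 = 25
|P_5P_6| = √((0)² + (10)²) = √100 = 10
|P_6P_1| = √((-12)² + (5)²) = √169 = 13
Perimeter = 10 + 11 + 5 + 25 + 10 + 13 = 74.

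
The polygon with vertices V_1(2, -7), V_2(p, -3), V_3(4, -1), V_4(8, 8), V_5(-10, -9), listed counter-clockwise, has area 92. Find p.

Write out the shoelace sum; only the two edges meeting at V_2 involve p:
2·Area = [(2·(-3) − p·(-7)) + (p·(-1) − 4·(-3))] + 136
       = 6·p + 142 = 184
⇒ p = 7.

7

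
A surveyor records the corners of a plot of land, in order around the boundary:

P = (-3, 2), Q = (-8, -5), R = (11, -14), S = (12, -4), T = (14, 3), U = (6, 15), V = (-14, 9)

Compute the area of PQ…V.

Apply the shoelace (surveyor's) formula: 2A = Σ (x_i·y_{i+1} − x_{i+1}·y_i), indices taken mod 7.
Cross-terms: 31, 167, 124, 92, 192, 264, -1  ⇒  Σ = 869
Area = |Σ|/2 = 434.5.

434.5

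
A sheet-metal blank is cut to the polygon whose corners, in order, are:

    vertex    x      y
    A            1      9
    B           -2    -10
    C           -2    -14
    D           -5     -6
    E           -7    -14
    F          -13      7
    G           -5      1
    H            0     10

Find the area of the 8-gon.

141.5

Apply Gauss's area formula: 2A = Σ (x_i·y_{i+1} − x_{i+1}·y_i), indices taken mod 8.
Σ = (8) + (8) + (-58) + (28) + (-231) + (22) + (-50) + (-10) = -283
Area = |Σ|/2 = 141.5.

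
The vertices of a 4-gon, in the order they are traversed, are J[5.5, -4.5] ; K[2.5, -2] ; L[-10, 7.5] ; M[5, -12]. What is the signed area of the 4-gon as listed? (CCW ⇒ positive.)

62.5

Apply the shoelace (surveyor's) formula: 2A = Σ (x_i·y_{i+1} − x_{i+1}·y_i), indices taken mod 4.
Σ = (0.25) + (-1.25) + (82.5) + (43.5) = 125
Signed area = Σ/2 = 62.5 (positive ⇒ counter-clockwise traversal).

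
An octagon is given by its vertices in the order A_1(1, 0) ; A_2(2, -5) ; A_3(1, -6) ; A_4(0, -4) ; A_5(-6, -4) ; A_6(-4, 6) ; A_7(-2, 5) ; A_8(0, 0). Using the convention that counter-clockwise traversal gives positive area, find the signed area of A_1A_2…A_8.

Apply the surveyor's formula: 2A = Σ (x_i·y_{i+1} − x_{i+1}·y_i), indices taken mod 8.
Cross-terms: -5, -7, -4, -24, -52, -8, 0, 0  ⇒  Σ = -100
Signed area = Σ/2 = -50 (negative ⇒ clockwise traversal).

-50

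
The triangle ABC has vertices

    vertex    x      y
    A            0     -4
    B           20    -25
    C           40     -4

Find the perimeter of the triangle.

98

|AB| = √((20)² + (-21)²) = √841 = 29
|BC| = √((20)² + (21)²) = √841 = 29
|CA| = √((-40)² + (0)²) = √1600 = 40
Perimeter = 29 + 29 + 40 = 98.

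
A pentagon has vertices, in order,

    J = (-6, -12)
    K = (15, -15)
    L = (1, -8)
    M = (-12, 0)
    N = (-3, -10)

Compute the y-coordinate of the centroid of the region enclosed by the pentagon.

-531/55

Apply the surveyor's formula. First the cross-terms c_i = x_i·y_{i+1} − x_{i+1}·y_i:
  270, -105, -96, 120, -24  ⇒  2A = 165, A = 82.5.
Then Σ (y_i + y_{i+1})·c_i = -4779, so ȳ = -4779 / (6·82.5) = -531/55.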